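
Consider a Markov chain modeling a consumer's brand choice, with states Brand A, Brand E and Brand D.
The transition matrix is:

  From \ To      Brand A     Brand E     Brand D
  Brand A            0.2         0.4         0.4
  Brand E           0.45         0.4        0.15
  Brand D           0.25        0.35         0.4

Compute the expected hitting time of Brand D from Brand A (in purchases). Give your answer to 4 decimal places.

3.3333

Let t(s) be the expected number of purchases to first reach Brand D from state s, with t(Brand D) = 0. Conditioning on the first purchase:
t(Brand A) = 1 + 0.2·t(Brand A) + 0.4·t(Brand E)
t(Brand E) = 1 + 0.45·t(Brand A) + 0.4·t(Brand E)
Solving: t(Brand A) = 3.3333, t(Brand E) = 4.1667.
Expected purchases from Brand A to Brand D: 3.3333.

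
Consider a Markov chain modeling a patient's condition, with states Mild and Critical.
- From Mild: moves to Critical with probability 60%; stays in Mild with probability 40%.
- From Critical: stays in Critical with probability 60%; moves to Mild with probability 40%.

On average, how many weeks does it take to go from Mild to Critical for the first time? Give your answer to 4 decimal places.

1.6667

Let t(s) be the expected number of weeks to first reach Critical from state s, with t(Critical) = 0. Conditioning on the first week:
t(Mild) = 1 + 0.4·t(Mild)
Solving: t(Mild) = 1.6667.
Expected weeks from Mild to Critical: 1.6667.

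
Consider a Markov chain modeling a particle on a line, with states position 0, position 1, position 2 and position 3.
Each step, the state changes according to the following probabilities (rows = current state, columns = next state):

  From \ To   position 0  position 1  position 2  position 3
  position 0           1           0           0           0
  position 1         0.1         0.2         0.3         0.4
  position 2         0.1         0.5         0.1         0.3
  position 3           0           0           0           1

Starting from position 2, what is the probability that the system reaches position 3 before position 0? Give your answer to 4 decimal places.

Let h(s) be the probability of absorption at position 3 starting from transient state s. Then h(position 3) = 1 and h(position 0) = 0. By first-step analysis:
h(position 1) = 0.1·0 + 0.2·h(position 1) + 0.3·h(position 2) + 0.4·1
h(position 2) = 0.1·0 + 0.5·h(position 1) + 0.1·h(position 2) + 0.3·1
Solving: h(position 1) = 0.7895, h(position 2) = 0.7719.
Starting from position 2, the probability is 0.7719.

0.7719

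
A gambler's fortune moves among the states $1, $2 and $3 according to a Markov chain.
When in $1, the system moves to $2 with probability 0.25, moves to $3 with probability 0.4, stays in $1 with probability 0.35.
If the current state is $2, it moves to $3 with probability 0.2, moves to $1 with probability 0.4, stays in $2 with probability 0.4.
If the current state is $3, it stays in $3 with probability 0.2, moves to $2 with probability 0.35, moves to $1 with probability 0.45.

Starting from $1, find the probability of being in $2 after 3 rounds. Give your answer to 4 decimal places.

0.3261

Propagate the distribution vector 3 rounds from $1.
After 0 rounds: (1.0000, 0.0000, 0.0000)
After 1 round: (0.3500, 0.2500, 0.4000)
After 2 rounds: (0.4025, 0.3275, 0.2700)
After 3 rounds: (0.3934, 0.3261, 0.2805)
P(in $2 after 3 rounds) = 0.3261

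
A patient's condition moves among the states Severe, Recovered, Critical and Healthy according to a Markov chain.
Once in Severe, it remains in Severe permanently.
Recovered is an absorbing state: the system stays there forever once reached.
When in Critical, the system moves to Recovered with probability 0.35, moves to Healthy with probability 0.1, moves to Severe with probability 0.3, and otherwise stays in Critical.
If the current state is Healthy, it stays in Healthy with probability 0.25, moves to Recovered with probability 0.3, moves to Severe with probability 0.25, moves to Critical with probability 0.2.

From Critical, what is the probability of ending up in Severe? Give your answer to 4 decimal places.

Let h(s) be the probability of absorption at Severe starting from transient state s. Then h(Severe) = 1 and h(Recovered) = 0. By first-step analysis:
h(Critical) = 0.3·1 + 0.35·0 + 0.25·h(Critical) + 0.1·h(Healthy)
h(Healthy) = 0.25·1 + 0.3·0 + 0.2·h(Critical) + 0.25·h(Healthy)
Solving: h(Critical) = 0.4608, h(Healthy) = 0.4562.
Starting from Critical, the probability is 0.4608.

0.4608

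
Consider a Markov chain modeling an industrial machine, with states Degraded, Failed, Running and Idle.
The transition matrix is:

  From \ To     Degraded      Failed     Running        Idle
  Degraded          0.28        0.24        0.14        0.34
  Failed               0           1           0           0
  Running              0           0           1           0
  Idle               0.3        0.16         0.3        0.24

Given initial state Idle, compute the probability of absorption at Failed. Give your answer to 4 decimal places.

Let h(s) be the probability of absorption at Failed starting from transient state s. Then h(Failed) = 1 and h(Running) = 0. By first-step analysis:
h(Degraded) = 0.28·h(Degraded) + 0.24·1 + 0.14·0 + 0.34·h(Idle)
h(Idle) = 0.3·h(Degraded) + 0.16·1 + 0.3·0 + 0.24·h(Idle)
Solving: h(Degraded) = 0.5319, h(Idle) = 0.4205.
Starting from Idle, the probability is 0.4205.

0.4205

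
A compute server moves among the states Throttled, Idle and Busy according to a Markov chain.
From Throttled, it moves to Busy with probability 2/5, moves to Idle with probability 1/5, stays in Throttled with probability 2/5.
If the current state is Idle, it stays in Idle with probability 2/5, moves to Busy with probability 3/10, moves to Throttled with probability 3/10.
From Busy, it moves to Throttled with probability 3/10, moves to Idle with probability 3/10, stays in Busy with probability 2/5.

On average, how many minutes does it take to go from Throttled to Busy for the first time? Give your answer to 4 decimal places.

Let t(s) be the expected number of minutes to first reach Busy from state s, with t(Busy) = 0. Conditioning on the first minute:
t(Throttled) = 1 + 0.4·t(Throttled) + 0.2·t(Idle)
t(Idle) = 1 + 0.3·t(Throttled) + 0.4·t(Idle)
Solving: t(Throttled) = 2.6667, t(Idle) = 3.0000.
Expected minutes from Throttled to Busy: 2.6667.

2.6667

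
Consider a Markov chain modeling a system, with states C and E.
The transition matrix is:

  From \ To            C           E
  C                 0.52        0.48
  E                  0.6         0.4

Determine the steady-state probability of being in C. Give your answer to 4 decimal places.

Let the stationary distribution be π with π = πP and π_1 + π_2 = 1.
π_1 = 0.52·π_1 + 0.6·π_2
Solving with the normalization constraint gives π = (0.5556, 0.4444).
So the stationary probability of C is 0.5556.

0.5556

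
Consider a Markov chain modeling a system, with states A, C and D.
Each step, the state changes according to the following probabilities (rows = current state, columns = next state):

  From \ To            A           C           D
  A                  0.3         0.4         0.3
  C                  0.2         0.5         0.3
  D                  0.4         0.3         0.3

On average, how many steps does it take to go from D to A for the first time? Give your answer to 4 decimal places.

3.0769

Let t(s) be the expected number of steps to first reach A from state s, with t(A) = 0. Conditioning on the first step:
t(C) = 1 + 0.5·t(C) + 0.3·t(D)
t(D) = 1 + 0.3·t(C) + 0.3·t(D)
Solving: t(C) = 3.8462, t(D) = 3.0769.
Expected steps from D to A: 3.0769.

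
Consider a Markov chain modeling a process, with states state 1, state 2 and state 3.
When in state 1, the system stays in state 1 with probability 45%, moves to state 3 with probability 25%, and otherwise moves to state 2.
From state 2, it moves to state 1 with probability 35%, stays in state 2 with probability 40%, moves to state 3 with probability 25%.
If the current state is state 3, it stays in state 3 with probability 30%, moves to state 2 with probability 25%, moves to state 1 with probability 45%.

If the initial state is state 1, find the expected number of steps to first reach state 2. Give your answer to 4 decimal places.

Let t(s) be the expected number of steps to first reach state 2 from state s, with t(state 2) = 0. Conditioning on the first step:
t(state 1) = 1 + 0.45·t(state 1) + 0.25·t(state 3)
t(state 3) = 1 + 0.45·t(state 1) + 0.3·t(state 3)
Solving: t(state 1) = 3.4862, t(state 3) = 3.6697.
Expected steps from state 1 to state 2: 3.4862.

3.4862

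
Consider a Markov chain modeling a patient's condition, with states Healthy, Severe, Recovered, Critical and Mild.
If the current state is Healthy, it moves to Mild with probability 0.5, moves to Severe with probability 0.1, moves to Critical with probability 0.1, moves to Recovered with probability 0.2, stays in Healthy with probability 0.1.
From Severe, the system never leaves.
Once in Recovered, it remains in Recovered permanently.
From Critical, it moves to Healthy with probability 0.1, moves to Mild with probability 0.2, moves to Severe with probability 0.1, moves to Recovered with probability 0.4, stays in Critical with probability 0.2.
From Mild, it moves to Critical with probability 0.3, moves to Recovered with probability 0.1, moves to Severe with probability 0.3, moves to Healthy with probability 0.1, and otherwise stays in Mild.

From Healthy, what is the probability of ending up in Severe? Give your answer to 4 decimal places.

0.4530

Let h(s) be the probability of absorption at Severe starting from transient state s. Then h(Severe) = 1 and h(Recovered) = 0. By first-step analysis:
h(Healthy) = 0.1·h(Healthy) + 0.1·1 + 0.2·0 + 0.1·h(Critical) + 0.5·h(Mild)
h(Critical) = 0.1·h(Healthy) + 0.1·1 + 0.4·0 + 0.2·h(Critical) + 0.2·h(Mild)
h(Mild) = 0.1·h(Healthy) + 0.3·1 + 0.1·0 + 0.3·h(Critical) + 0.2·h(Mild)
Solving: h(Healthy) = 0.4530, h(Critical) = 0.3195, h(Mild) = 0.5514.
Starting from Healthy, the probability is 0.4530.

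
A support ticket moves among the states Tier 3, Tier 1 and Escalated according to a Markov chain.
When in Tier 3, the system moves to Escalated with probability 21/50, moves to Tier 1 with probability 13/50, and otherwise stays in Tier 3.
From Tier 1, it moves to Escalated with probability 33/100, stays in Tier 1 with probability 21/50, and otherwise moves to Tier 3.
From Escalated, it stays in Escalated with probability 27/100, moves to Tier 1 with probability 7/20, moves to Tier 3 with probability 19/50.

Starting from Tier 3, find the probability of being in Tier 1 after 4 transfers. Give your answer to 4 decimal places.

0.3456

Propagate the distribution vector 4 transfers from Tier 3.
After 0 transfers: (1.0000, 0.0000, 0.0000)
After 1 transfer: (0.3200, 0.2600, 0.4200)
After 2 transfers: (0.3270, 0.3394, 0.3336)
After 3 transfers: (0.3163, 0.3443, 0.3394)
After 4 transfers: (0.3163, 0.3456, 0.3381)
P(in Tier 1 after 4 transfers) = 0.3456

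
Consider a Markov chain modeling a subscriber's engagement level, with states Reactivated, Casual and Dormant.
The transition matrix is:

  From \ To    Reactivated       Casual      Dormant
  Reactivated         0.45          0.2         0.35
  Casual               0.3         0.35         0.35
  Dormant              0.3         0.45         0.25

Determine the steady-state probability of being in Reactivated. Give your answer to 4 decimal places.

Let the stationary distribution be π with π = πP and π_1 + π_2 + π_3 = 1.
π_1 = 0.45·π_1 + 0.3·π_2 + 0.3·π_3
π_2 = 0.2·π_1 + 0.35·π_2 + 0.45·π_3
Solving with the normalization constraint gives π = (0.3529, 0.3289, 0.3182).
So the stationary probability of Reactivated is 0.3529.

0.3529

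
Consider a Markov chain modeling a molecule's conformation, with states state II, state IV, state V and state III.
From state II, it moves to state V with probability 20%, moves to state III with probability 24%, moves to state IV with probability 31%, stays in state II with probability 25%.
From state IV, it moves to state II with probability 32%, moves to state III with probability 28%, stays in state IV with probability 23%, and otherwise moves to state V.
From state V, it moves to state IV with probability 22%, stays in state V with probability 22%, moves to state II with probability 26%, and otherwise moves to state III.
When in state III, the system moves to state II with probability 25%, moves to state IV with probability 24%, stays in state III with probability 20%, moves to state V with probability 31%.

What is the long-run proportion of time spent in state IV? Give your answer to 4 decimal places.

Let the stationary distribution be π with π = πP and π_1 + π_2 + π_3 + π_4 = 1.
π_1 = 0.25·π_1 + 0.32·π_2 + 0.26·π_3 + 0.25·π_4
π_2 = 0.31·π_1 + 0.23·π_2 + 0.22·π_3 + 0.24·π_4
π_3 = 0.2·π_1 + 0.17·π_2 + 0.22·π_3 + 0.31·π_4
Solving with the normalization constraint gives π = (0.2699, 0.2519, 0.2248, 0.2534).
So the stationary probability of state IV is 0.2519.

0.2519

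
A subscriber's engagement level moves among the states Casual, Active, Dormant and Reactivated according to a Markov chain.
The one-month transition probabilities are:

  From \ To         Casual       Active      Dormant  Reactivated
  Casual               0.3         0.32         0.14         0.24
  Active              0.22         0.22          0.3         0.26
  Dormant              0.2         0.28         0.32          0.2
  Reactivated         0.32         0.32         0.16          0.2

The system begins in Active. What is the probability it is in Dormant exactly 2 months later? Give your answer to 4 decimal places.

Propagate the distribution vector 2 months from Active.
After 0 months: (0.0000, 1.0000, 0.0000, 0.0000)
After 1 month: (0.2200, 0.2200, 0.3000, 0.2600)
After 2 months: (0.2576, 0.2860, 0.2344, 0.2220)
P(in Dormant after 2 months) = 0.2344

0.2344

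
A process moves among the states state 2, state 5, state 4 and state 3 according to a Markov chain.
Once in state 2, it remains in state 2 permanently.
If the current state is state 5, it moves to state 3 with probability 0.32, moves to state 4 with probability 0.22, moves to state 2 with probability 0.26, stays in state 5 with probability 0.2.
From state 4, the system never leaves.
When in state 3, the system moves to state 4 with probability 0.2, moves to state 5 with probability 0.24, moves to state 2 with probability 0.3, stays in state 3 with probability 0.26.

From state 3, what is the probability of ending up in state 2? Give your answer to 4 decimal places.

0.5870

Let h(s) be the probability of absorption at state 2 starting from transient state s. Then h(state 2) = 1 and h(state 4) = 0. By first-step analysis:
h(state 5) = 0.26·1 + 0.2·h(state 5) + 0.22·0 + 0.32·h(state 3)
h(state 3) = 0.3·1 + 0.24·h(state 5) + 0.2·0 + 0.26·h(state 3)
Solving: h(state 5) = 0.5598, h(state 3) = 0.5870.
Starting from state 3, the probability is 0.5870.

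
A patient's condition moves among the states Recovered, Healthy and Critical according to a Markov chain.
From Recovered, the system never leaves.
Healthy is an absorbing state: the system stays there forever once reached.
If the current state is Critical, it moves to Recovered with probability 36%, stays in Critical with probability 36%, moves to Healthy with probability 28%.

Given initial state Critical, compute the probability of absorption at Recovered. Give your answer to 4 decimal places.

Let h(s) be the probability of absorption at Recovered starting from transient state s. Then h(Recovered) = 1 and h(Healthy) = 0. By first-step analysis:
h(Critical) = 0.36·1 + 0.28·0 + 0.36·h(Critical)
Solving: h(Critical) = 0.5625.
Starting from Critical, the probability is 0.5625.

0.5625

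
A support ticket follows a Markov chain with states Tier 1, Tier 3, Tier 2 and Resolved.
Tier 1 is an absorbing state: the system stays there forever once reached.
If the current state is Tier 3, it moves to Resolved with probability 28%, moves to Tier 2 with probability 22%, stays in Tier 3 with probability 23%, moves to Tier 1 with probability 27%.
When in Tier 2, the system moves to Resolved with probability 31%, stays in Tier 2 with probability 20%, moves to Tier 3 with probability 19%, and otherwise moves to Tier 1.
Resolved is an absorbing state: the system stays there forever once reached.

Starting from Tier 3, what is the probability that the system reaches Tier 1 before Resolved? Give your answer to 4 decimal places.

Let h(s) be the probability of absorption at Tier 1 starting from transient state s. Then h(Tier 1) = 1 and h(Resolved) = 0. By first-step analysis:
h(Tier 3) = 0.27·1 + 0.23·h(Tier 3) + 0.22·h(Tier 2) + 0.28·0
h(Tier 2) = 0.3·1 + 0.19·h(Tier 3) + 0.2·h(Tier 2) + 0.31·0
Solving: h(Tier 3) = 0.4911, h(Tier 2) = 0.4916.
Starting from Tier 3, the probability is 0.4911.

0.4911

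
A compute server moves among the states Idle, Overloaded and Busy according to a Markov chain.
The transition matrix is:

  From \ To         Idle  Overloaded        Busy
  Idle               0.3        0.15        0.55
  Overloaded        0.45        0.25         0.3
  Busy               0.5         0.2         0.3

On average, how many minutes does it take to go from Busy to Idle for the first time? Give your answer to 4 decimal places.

Let t(s) be the expected number of minutes to first reach Idle from state s, with t(Idle) = 0. Conditioning on the first minute:
t(Overloaded) = 1 + 0.25·t(Overloaded) + 0.3·t(Busy)
t(Busy) = 1 + 0.2·t(Overloaded) + 0.3·t(Busy)
Solving: t(Overloaded) = 2.1505, t(Busy) = 2.0430.
Expected minutes from Busy to Idle: 2.0430.

2.0430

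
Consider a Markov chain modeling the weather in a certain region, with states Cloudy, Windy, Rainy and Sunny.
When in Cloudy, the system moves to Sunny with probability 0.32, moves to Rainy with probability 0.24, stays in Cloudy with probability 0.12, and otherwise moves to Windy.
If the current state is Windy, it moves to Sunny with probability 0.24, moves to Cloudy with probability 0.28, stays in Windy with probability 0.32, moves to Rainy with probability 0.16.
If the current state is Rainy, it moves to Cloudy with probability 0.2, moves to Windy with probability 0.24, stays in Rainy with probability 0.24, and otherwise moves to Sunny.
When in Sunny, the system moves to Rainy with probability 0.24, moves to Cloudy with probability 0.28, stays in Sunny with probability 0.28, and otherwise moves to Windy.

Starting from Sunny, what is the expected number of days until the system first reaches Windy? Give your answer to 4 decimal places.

Let t(s) be the expected number of days to first reach Windy from state s, with t(Windy) = 0. Conditioning on the first day:
t(Cloudy) = 1 + 0.12·t(Cloudy) + 0.24·t(Rainy) + 0.32·t(Sunny)
t(Rainy) = 1 + 0.2·t(Cloudy) + 0.24·t(Rainy) + 0.32·t(Sunny)
t(Sunny) = 1 + 0.28·t(Cloudy) + 0.24·t(Rainy) + 0.28·t(Sunny)
Solving: t(Cloudy) = 3.7896, t(Rainy) = 4.0928, t(Sunny) = 4.2269.
Expected days from Sunny to Windy: 4.2269.

4.2269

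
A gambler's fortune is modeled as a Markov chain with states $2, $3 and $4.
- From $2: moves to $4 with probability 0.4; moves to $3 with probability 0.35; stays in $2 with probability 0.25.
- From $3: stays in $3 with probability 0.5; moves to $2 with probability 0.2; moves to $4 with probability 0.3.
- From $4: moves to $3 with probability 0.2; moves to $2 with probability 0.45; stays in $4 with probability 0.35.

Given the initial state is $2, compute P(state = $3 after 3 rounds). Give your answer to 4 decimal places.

0.3496

Propagate the distribution vector 3 rounds from $2.
After 0 rounds: (1.0000, 0.0000, 0.0000)
After 1 round: (0.2500, 0.3500, 0.4000)
After 2 rounds: (0.3125, 0.3425, 0.3450)
After 3 rounds: (0.3019, 0.3496, 0.3485)
P(in $3 after 3 rounds) = 0.3496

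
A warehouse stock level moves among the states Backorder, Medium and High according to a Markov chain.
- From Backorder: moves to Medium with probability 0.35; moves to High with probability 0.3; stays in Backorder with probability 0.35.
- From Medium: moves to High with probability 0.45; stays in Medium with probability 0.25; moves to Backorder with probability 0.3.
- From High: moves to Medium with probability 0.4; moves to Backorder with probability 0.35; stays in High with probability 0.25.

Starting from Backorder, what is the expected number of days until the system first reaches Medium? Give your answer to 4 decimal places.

Let t(s) be the expected number of days to first reach Medium from state s, with t(Medium) = 0. Conditioning on the first day:
t(Backorder) = 1 + 0.35·t(Backorder) + 0.3·t(High)
t(High) = 1 + 0.35·t(Backorder) + 0.25·t(High)
Solving: t(Backorder) = 2.7451, t(High) = 2.6144.
Expected days from Backorder to Medium: 2.7451.

2.7451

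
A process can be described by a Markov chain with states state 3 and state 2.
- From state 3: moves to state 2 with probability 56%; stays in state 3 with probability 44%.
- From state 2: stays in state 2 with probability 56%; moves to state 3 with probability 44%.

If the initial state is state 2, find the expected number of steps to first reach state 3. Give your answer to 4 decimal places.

Let t(s) be the expected number of steps to first reach state 3 from state s, with t(state 3) = 0. Conditioning on the first step:
t(state 2) = 1 + 0.56·t(state 2)
Solving: t(state 2) = 2.2727.
Expected steps from state 2 to state 3: 2.2727.

2.2727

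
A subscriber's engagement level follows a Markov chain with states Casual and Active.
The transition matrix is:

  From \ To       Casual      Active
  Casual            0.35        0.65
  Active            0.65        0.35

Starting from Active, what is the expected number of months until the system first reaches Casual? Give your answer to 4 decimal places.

1.5385

Let t(s) be the expected number of months to first reach Casual from state s, with t(Casual) = 0. Conditioning on the first month:
t(Active) = 1 + 0.35·t(Active)
Solving: t(Active) = 1.5385.
Expected months from Active to Casual: 1.5385.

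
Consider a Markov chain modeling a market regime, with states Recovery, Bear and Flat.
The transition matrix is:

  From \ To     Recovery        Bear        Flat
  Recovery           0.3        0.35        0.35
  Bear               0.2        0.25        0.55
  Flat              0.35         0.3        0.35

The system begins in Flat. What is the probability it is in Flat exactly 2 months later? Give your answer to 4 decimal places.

0.4100

Sum over the intermediate state after 1 month:
P = P(Flat→Recovery)·P(Recovery→Flat) + P(Flat→Bear)·P(Bear→Flat) + P(Flat→Flat)·P(Flat→Flat)
  = 0.35×0.35 + 0.3×0.55 + 0.35×0.35
  = 0.1225 + 0.1650 + 0.1225 = 0.4100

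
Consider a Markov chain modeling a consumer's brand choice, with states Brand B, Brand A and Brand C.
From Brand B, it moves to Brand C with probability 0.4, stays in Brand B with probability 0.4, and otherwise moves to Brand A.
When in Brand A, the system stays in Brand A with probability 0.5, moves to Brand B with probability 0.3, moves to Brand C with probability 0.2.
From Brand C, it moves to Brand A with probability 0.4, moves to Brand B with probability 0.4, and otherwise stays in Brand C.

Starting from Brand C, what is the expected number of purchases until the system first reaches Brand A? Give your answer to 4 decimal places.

3.1250

Let t(s) be the expected number of purchases to first reach Brand A from state s, with t(Brand A) = 0. Conditioning on the first purchase:
t(Brand B) = 1 + 0.4·t(Brand B) + 0.4·t(Brand C)
t(Brand C) = 1 + 0.4·t(Brand B) + 0.2·t(Brand C)
Solving: t(Brand B) = 3.7500, t(Brand C) = 3.1250.
Expected purchases from Brand C to Brand A: 3.1250.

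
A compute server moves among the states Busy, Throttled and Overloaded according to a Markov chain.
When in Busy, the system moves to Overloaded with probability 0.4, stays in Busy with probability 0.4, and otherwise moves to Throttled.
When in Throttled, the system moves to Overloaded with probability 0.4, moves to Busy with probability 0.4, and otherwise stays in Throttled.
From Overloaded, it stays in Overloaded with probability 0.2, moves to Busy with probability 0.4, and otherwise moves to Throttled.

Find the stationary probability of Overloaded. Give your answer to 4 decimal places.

0.3333

Let the stationary distribution be π with π = πP and π_1 + π_2 + π_3 = 1.
π_1 = 0.4·π_1 + 0.4·π_2 + 0.4·π_3
π_2 = 0.2·π_1 + 0.2·π_2 + 0.4·π_3
Solving with the normalization constraint gives π = (0.4000, 0.2667, 0.3333).
So the stationary probability of Overloaded is 0.3333.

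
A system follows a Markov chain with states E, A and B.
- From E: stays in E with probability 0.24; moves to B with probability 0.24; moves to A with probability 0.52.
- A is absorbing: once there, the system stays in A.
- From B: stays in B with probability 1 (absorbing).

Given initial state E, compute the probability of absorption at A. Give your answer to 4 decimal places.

0.6842

Let h(s) be the probability of absorption at A starting from transient state s. Then h(A) = 1 and h(B) = 0. By first-step analysis:
h(E) = 0.24·h(E) + 0.52·1 + 0.24·0
Solving: h(E) = 0.6842.
Starting from E, the probability is 0.6842.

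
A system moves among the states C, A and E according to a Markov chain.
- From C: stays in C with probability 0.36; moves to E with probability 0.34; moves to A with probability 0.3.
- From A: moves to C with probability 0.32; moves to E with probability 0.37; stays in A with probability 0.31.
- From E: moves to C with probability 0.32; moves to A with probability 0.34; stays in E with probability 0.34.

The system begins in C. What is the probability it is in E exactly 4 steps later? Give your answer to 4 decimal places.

Propagate the distribution vector 4 steps from C.
After 0 steps: (1.0000, 0.0000, 0.0000)
After 1 step: (0.3600, 0.3000, 0.3400)
After 2 steps: (0.3344, 0.3166, 0.3490)
After 3 steps: (0.3334, 0.3171, 0.3495)
After 4 steps: (0.3333, 0.3172, 0.3495)
P(in E after 4 steps) = 0.3495

0.3495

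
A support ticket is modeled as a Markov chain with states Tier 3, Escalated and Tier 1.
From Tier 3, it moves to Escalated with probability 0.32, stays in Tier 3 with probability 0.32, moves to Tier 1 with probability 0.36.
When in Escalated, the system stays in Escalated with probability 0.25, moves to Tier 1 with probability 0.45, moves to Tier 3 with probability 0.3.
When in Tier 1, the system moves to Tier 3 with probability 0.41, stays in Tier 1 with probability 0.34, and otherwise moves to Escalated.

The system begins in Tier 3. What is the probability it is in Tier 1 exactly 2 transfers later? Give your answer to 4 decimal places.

0.3816

Sum over the intermediate state after 1 transfer:
P = P(Tier 3→Tier 3)·P(Tier 3→Tier 1) + P(Tier 3→Escalated)·P(Escalated→Tier 1) + P(Tier 3→Tier 1)·P(Tier 1→Tier 1)
  = 0.32×0.36 + 0.32×0.45 + 0.36×0.34
  = 0.1152 + 0.1440 + 0.1224 = 0.3816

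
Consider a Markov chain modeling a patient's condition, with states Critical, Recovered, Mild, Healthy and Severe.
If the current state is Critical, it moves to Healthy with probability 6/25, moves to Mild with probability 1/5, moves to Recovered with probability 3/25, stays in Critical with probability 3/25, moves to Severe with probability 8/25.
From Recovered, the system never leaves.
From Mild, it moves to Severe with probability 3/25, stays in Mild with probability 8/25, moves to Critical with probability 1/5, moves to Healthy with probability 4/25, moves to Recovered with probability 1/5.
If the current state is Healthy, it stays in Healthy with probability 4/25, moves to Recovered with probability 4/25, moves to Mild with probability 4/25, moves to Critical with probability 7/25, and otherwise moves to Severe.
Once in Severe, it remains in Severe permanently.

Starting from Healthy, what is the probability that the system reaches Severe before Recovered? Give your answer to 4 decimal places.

0.5955

Let h(s) be the probability of absorption at Severe starting from transient state s. Then h(Severe) = 1 and h(Recovered) = 0. By first-step analysis:
h(Critical) = 0.12·h(Critical) + 0.12·0 + 0.2·h(Mild) + 0.24·h(Healthy) + 0.32·1
h(Mild) = 0.2·h(Critical) + 0.2·0 + 0.32·h(Mild) + 0.16·h(Healthy) + 0.12·1
h(Healthy) = 0.28·h(Critical) + 0.16·0 + 0.16·h(Mild) + 0.16·h(Healthy) + 0.24·1
Solving: h(Critical) = 0.6408, h(Mild) = 0.5051, h(Healthy) = 0.5955.
Starting from Healthy, the probability is 0.5955.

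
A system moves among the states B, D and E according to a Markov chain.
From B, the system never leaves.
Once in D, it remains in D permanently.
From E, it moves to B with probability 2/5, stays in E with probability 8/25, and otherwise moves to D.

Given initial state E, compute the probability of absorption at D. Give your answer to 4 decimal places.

0.4118

Let h(s) be the probability of absorption at D starting from transient state s. Then h(D) = 1 and h(B) = 0. By first-step analysis:
h(E) = 0.4·0 + 0.28·1 + 0.32·h(E)
Solving: h(E) = 0.4118.
Starting from E, the probability is 0.4118.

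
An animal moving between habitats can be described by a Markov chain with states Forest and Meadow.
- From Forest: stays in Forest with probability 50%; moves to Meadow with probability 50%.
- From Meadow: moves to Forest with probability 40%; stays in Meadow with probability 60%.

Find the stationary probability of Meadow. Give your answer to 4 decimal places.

0.5556

Let the stationary distribution be π with π = πP and π_1 + π_2 = 1.
π_1 = 0.5·π_1 + 0.4·π_2
Solving with the normalization constraint gives π = (0.4444, 0.5556).
So the stationary probability of Meadow is 0.5556.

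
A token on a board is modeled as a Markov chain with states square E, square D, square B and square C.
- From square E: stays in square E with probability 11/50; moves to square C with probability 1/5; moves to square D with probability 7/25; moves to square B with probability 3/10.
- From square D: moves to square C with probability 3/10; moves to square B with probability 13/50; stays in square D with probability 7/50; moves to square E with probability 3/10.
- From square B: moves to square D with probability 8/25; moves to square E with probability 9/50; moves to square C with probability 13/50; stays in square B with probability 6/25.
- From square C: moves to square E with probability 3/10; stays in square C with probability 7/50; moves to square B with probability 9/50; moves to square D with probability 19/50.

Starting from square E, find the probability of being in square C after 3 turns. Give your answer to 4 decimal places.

Propagate the distribution vector 3 turns from square E.
After 0 turns: (1.0000, 0.0000, 0.0000, 0.0000)
After 1 turn: (0.2200, 0.2800, 0.3000, 0.2000)
After 2 turns: (0.2464, 0.2728, 0.2468, 0.2340)
After 3 turns: (0.2507, 0.2751, 0.2462, 0.2280)
P(in square C after 3 turns) = 0.2280

0.2280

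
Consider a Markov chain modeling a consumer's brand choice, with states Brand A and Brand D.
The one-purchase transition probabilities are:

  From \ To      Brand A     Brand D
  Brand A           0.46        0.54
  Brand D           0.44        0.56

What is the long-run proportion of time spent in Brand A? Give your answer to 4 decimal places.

0.4490

Let the stationary distribution be π with π = πP and π_1 + π_2 = 1.
π_1 = 0.46·π_1 + 0.44·π_2
Solving with the normalization constraint gives π = (0.4490, 0.5510).
So the stationary probability of Brand A is 0.4490.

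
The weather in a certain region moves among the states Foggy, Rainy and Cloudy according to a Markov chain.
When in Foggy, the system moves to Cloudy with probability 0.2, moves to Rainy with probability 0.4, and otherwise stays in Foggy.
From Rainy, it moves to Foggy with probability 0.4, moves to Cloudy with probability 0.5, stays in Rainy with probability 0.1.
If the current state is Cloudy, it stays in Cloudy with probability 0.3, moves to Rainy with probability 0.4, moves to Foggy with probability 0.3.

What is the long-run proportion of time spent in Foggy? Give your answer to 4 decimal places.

0.3675

Let the stationary distribution be π with π = πP and π_1 + π_2 + π_3 = 1.
π_1 = 0.4·π_1 + 0.4·π_2 + 0.3·π_3
π_2 = 0.4·π_1 + 0.1·π_2 + 0.4·π_3
Solving with the normalization constraint gives π = (0.3675, 0.3077, 0.3248).
So the stationary probability of Foggy is 0.3675.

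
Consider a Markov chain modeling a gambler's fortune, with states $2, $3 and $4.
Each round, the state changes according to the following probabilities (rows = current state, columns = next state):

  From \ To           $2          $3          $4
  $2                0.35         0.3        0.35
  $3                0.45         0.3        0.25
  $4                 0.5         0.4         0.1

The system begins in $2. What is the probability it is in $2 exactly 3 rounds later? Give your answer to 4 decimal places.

0.4184

Propagate the distribution vector 3 rounds from $2.
After 0 rounds: (1.0000, 0.0000, 0.0000)
After 1 round: (0.3500, 0.3000, 0.3500)
After 2 rounds: (0.4325, 0.3350, 0.2325)
After 3 rounds: (0.4184, 0.3233, 0.2584)
P(in $2 after 3 rounds) = 0.4184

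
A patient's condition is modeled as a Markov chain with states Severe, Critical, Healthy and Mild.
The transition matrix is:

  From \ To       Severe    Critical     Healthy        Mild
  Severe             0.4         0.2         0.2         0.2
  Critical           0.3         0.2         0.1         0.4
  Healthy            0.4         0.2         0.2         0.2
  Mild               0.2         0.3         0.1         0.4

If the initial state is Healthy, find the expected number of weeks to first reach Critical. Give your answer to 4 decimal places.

4.4444

Let t(s) be the expected number of weeks to first reach Critical from state s, with t(Critical) = 0. Conditioning on the first week:
t(Severe) = 1 + 0.4·t(Severe) + 0.2·t(Healthy) + 0.2·t(Mild)
t(Healthy) = 1 + 0.4·t(Severe) + 0.2·t(Healthy) + 0.2·t(Mild)
t(Mild) = 1 + 0.2·t(Severe) + 0.1·t(Healthy) + 0.4·t(Mild)
Solving: t(Severe) = 4.4444, t(Healthy) = 4.4444, t(Mild) = 3.8889.
Expected weeks from Healthy to Critical: 4.4444.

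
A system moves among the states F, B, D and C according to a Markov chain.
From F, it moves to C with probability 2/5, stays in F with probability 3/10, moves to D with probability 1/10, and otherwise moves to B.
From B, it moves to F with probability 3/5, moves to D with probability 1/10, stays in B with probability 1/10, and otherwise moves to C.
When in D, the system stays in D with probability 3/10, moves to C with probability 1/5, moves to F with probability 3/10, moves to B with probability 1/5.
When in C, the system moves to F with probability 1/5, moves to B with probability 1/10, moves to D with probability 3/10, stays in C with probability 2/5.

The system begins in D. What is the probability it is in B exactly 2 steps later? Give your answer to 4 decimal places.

0.1600

Propagate the distribution vector 2 steps from D.
After 0 steps: (0.0000, 0.0000, 1.0000, 0.0000)
After 1 step: (0.3000, 0.2000, 0.3000, 0.2000)
After 2 steps: (0.3400, 0.1600, 0.2000, 0.3000)
P(in B after 2 steps) = 0.1600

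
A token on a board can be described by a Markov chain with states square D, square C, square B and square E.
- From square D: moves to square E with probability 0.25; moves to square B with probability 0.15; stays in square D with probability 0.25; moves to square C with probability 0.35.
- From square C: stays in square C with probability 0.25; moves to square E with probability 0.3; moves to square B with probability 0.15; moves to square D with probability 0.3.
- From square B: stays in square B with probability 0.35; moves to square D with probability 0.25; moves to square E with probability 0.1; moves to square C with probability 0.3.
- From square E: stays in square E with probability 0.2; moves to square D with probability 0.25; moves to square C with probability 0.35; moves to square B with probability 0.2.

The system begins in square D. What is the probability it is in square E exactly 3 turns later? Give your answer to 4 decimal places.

0.2249

Propagate the distribution vector 3 turns from square D.
After 0 turns: (1.0000, 0.0000, 0.0000, 0.0000)
After 1 turn: (0.2500, 0.3500, 0.1500, 0.2500)
After 2 turns: (0.2675, 0.3075, 0.1925, 0.2325)
After 3 turns: (0.2654, 0.3096, 0.2001, 0.2249)
P(in square E after 3 turns) = 0.2249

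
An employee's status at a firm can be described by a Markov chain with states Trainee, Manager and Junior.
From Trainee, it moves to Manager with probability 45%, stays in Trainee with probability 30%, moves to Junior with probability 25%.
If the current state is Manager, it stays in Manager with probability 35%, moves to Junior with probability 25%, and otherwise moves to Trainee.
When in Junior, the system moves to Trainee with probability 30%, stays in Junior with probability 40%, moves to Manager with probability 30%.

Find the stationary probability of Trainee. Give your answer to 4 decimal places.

0.3369

Let the stationary distribution be π with π = πP and π_1 + π_2 + π_3 = 1.
π_1 = 0.3·π_1 + 0.4·π_2 + 0.3·π_3
π_2 = 0.45·π_1 + 0.35·π_2 + 0.3·π_3
Solving with the normalization constraint gives π = (0.3369, 0.3690, 0.2941).
So the stationary probability of Trainee is 0.3369.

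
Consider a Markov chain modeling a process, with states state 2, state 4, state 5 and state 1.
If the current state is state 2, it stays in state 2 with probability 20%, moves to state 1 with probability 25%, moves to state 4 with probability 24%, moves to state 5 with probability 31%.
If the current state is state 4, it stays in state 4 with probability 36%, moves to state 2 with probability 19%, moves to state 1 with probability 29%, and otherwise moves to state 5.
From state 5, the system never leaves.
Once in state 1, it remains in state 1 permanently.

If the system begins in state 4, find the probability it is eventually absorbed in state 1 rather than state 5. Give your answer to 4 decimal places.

0.5993

Let h(s) be the probability of absorption at state 1 starting from transient state s. Then h(state 1) = 1 and h(state 5) = 0. By first-step analysis:
h(state 2) = 0.2·h(state 2) + 0.24·h(state 4) + 0.31·0 + 0.25·1
h(state 4) = 0.19·h(state 2) + 0.36·h(state 4) + 0.16·0 + 0.29·1
Solving: h(state 2) = 0.4923, h(state 4) = 0.5993.
Starting from state 4, the probability is 0.5993.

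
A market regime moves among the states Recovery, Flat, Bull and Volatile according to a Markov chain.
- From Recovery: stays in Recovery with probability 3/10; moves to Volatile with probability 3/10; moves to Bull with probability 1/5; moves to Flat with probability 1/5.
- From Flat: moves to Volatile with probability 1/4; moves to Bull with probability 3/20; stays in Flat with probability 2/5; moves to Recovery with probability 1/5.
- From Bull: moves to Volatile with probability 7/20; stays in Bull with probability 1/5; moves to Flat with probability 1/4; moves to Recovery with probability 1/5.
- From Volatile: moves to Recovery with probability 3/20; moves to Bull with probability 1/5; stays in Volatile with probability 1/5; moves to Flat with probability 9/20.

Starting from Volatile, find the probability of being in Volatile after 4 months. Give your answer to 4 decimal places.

0.2654

Propagate the distribution vector 4 months from Volatile.
After 0 months: (0.0000, 0.0000, 0.0000, 1.0000)
After 1 month: (0.1500, 0.4500, 0.2000, 0.2000)
After 2 months: (0.2050, 0.3500, 0.1775, 0.2675)
After 3 months: (0.2071, 0.3458, 0.1825, 0.2646)
After 4 months: (0.2075, 0.3444, 0.1827, 0.2654)
P(in Volatile after 4 months) = 0.2654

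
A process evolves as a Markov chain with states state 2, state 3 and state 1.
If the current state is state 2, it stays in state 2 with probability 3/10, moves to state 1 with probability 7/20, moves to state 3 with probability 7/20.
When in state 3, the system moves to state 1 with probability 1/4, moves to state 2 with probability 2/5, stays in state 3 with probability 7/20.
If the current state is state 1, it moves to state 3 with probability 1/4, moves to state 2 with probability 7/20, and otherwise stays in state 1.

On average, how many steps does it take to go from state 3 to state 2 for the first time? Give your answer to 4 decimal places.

2.5954

Let t(s) be the expected number of steps to first reach state 2 from state s, with t(state 2) = 0. Conditioning on the first step:
t(state 3) = 1 + 0.35·t(state 3) + 0.25·t(state 1)
t(state 1) = 1 + 0.25·t(state 3) + 0.4·t(state 1)
Solving: t(state 3) = 2.5954, t(state 1) = 2.7481.
Expected steps from state 3 to state 2: 2.5954.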